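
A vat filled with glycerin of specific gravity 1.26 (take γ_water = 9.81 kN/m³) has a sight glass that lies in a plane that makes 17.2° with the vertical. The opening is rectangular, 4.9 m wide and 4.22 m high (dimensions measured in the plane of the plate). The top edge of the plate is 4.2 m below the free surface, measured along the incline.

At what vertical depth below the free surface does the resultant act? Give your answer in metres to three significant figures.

γ = 1.26 × 9.81 = 12.3606 kN/m³.
The plate makes 17.2° with the vertical, i.e. θ = 90° − 17.2° = 72.8° to the horizontal. Measuring y along the incline from the free-surface line, vertical depth h = y·sinθ with sinθ = 0.955278.
The centroid lies 4.22/2 = 2.11 m below the top edge, so y_c = 4.2 + 2.11 = 6.31 m and h_c = 6.31 × 0.955278 = 6.0278 m.
A = 4.9 × 4.22 = 20.678 m².
Resultant F = γ·h_c·A = 12.3606 × 6.0278 × 20.678 = 1540.66 kN.
I_c = b·h³/12 = 4.9 × 4.22³/12 = 30.6868 m⁴.
Centre of pressure: y_p = y_c + I_c/(y_c·A) = 6.31 + 30.6868/(6.31 × 20.678) = 6.31 + 0.235187 = 6.54519 m along the plane.
Vertically, h_p = y_p·sinθ = 6.54519 × 0.955278 = 6.25248 m.

h_p = 6.25 m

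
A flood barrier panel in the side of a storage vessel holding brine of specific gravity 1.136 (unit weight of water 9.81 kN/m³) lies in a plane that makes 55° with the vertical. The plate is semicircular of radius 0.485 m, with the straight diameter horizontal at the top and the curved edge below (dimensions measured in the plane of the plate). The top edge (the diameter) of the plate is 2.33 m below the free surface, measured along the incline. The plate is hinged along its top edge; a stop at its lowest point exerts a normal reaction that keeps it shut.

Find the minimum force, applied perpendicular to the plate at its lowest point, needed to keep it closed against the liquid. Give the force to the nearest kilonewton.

γ = 1.136 × 9.81 = 11.14416 kN/m³.
The plate makes 55° with the vertical, i.e. θ = 90° − 55° = 35° to the horizontal. Measuring y along the incline from the free-surface line, vertical depth h = y·sinθ with sinθ = 0.573576.
The centroid of a semicircle lies 4r/(3π) = 0.20584 m from the diameter, here below the top edge, so y_c = 2.33 + 0.20584 = 2.53584 m and h_c = 2.53584 × 0.573576 = 1.4545 m.
A = πr²/2 = π × 0.485²/2 = 0.369491 m².
Resultant F = γ·h_c·A = 11.14416 × 1.4545 × 0.369491 = 5.98915 kN.
I_c = (π/8 − 8/(9π))·r⁴ = 0.109757 × 0.485⁴ = 0.00607294 m⁴.
Centre of pressure: y_p = y_c + I_c/(y_c·A) = 2.53584 + 0.00607294/(2.53584 × 0.369491) = 2.53584 + 0.00648147 = 2.54232 m along the plane.
The resultant acts 0.20584 + 0.00648147 = 0.212321 m (along the plate) below the hinge at the top edge, so the moment about the hinge is M = F × 0.212321 = 5.98915 × 0.212321 = 1.27162 kN·m.
A normal force at the bottom, 0.485 m from the hinge, must supply this moment: P = 1.27162/0.485 = 2.6219 kN.

P ≈ 3 kN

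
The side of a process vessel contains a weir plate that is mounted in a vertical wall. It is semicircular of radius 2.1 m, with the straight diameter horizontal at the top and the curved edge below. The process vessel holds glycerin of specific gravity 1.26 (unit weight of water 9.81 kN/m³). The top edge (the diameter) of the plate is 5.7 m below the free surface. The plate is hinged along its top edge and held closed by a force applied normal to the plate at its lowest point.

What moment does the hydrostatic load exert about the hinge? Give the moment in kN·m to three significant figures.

γ = 1.26 × 9.81 = 12.3606 kN/m³.
The centroid of a semicircle lies 4r/(3π) = 0.891268 m from the diameter, here below the top edge, so the centroid depth is h_c = 5.7 + 0.891268 = 6.59127 m.
A = πr²/2 = π × 2.1²/2 = 6.92721 m².
Resultant F = γ·h_c·A = 12.3606 × 6.59127 × 6.92721 = 564.374 kN.
I_c = (π/8 − 8/(9π))·r⁴ = 0.109757 × 2.1⁴ = 2.13457 m⁴.
Centre of pressure: y_p = y_c + I_c/(y_c·A) = 6.59127 + 2.13457/(6.59127 × 6.92721) = 6.59127 + 0.0467501 = 6.63802 m along the plane.
The resultant acts 0.891268 + 0.0467501 = 0.938018 m (along the plate) below the hinge at the top edge, so the moment about the hinge is M = F × 0.938018 = 564.374 × 0.938018 = 529.393 kN·m.

M ≈ 529 kN·m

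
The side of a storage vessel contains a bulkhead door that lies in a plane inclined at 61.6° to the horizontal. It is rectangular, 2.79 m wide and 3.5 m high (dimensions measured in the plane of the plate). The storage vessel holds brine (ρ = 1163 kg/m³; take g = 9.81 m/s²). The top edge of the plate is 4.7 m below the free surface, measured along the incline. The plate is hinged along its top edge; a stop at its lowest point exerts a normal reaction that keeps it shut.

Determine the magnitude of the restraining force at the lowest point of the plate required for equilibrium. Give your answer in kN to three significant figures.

P ≈ 345 kN

γ = ρg = 1163 × 9.81 / 1000 = 11.40903 kN/m³.
Let θ = 61.6° be the plate's angle to the horizontal; measure y along the incline from where the plane meets the free surface. Vertical depth h = y·sinθ with sinθ = 0.879649.
The centroid lies 3.5/2 = 1.75 m below the top edge, so y_c = 4.7 + 1.75 = 6.45 m and h_c = 6.45 × 0.879649 = 5.67374 m.
A = 2.79 × 3.5 = 9.765 m².
Resultant F = γ·h_c·A = 11.40903 × 5.67374 × 9.765 = 632.107 kN.
I_c = b·h³/12 = 2.79 × 3.5³/12 = 9.96844 m⁴.
Centre of pressure: y_p = y_c + I_c/(y_c·A) = 6.45 + 9.96844/(6.45 × 9.765) = 6.45 + 0.158269 = 6.60827 m along the plane.
The resultant acts 1.75 + 0.158269 = 1.90827 m (along the plate) below the hinge at the top edge, so the moment about the hinge is M = F × 1.90827 = 632.107 × 1.90827 = 1206.23 kN·m.
A normal force at the bottom, 3.5 m from the hinge, must supply this moment: P = 1206.23/3.5 = 344.637 kN.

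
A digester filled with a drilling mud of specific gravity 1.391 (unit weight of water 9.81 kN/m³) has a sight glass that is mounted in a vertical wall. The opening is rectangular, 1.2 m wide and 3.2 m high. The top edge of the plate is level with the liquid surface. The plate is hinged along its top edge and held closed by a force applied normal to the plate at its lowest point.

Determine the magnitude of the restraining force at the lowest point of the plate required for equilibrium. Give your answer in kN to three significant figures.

γ = 1.391 × 9.81 = 13.64571 kN/m³.
The centroid lies 3.2/2 = 1.6 m below the top edge, so the centroid depth is h_c = 1.6 m.
A = 1.2 × 3.2 = 3.84 m².
Resultant F = γ·h_c·A = 13.64571 × 1.6 × 3.84 = 83.8392 kN.
I_c = b·h³/12 = 1.2 × 3.2³/12 = 3.2768 m⁴.
Centre of pressure: y_p = y_c + I_c/(y_c·A) = 1.6 + 3.2768/(1.6 × 3.84) = 1.6 + 0.533333 = 2.13333 m along the plane.
The resultant acts 1.6 + 0.533333 = 2.13333 m (along the plate) below the hinge at the top edge, so the moment about the hinge is M = F × 2.13333 = 83.8392 × 2.13333 = 178.857 kN·m.
A normal force at the bottom, 3.2 m from the hinge, must supply this moment: P = 178.857/3.2 = 55.8928 kN.

P ≈ 55.9 kN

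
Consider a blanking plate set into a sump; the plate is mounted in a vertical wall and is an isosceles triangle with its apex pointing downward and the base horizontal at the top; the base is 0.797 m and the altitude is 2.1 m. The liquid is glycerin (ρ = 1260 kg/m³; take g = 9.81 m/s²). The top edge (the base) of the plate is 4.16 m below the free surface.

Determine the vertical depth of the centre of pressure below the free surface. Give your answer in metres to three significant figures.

γ = ρg = 1260 × 9.81 / 1000 = 12.3606 kN/m³.
With the apex down, the centroid sits h/3 = 2.1/3 = 0.7 m below the base (the top edge), so the centroid depth is h_c = 4.16 + 0.7 = 4.86 m.
A = ½ × 0.797 × 2.1 = 0.83685 m².
Resultant F = γ·h_c·A = 12.3606 × 4.86 × 0.83685 = 50.2717 kN.
I_c = b·h³/36 = 0.797 × 2.1³/36 = 0.205028 m⁴.
Centre of pressure: y_p = y_c + I_c/(y_c·A) = 4.86 + 0.205028/(4.86 × 0.83685) = 4.86 + 0.0504115 = 4.91041 m along the plane.

h_p = 4.91 m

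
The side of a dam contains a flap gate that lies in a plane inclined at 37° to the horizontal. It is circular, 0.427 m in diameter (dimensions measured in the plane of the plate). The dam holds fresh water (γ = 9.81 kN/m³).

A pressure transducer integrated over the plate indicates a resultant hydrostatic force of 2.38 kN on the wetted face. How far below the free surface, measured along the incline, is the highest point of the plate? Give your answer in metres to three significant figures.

y_top ≈ 2.60 m

γ = 9.81 kN/m³.
A = π(0.2135)² = 0.143201 m².
From F = γ·h_c·A, the centroid depth is h_c = 2.38/(9.81 × 0.143201) = 1.69419 m.
Let θ = 37° be the plate's angle to the horizontal; measure y along the incline from where the plane meets the free surface. Vertical depth h = y·sinθ with sinθ = 0.601815.
Along the incline, y_c = h_c/sinθ = 1.69419/0.601815 = 2.81513 m.
The centroid is at the centre, 0.2135 m below the top of the plate, so the highest point sits at y_top = 2.81513 − 0.2135 = 2.60163 m along the incline.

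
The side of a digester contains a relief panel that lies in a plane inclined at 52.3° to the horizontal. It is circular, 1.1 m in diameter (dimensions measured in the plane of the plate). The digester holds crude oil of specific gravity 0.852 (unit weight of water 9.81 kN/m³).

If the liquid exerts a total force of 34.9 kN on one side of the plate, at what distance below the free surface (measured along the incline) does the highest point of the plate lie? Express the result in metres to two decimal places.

y_top ≈ 5.00 m

γ = 0.852 × 9.81 = 8.35812 kN/m³.
A = π(0.55)² = 0.950332 m².
From F = γ·h_c·A, the centroid depth is h_c = 34.9/(8.35812 × 0.950332) = 4.39381 m.
Let θ = 52.3° be the plate's angle to the horizontal; measure y along the incline from where the plane meets the free surface. Vertical depth h = y·sinθ with sinθ = 0.791224.
Along the incline, y_c = h_c/sinθ = 4.39381/0.791224 = 5.55318 m.
The centroid is at the centre, 0.55 m below the top of the plate, so the highest point sits at y_top = 5.55318 − 0.55 = 5.00318 m along the incline.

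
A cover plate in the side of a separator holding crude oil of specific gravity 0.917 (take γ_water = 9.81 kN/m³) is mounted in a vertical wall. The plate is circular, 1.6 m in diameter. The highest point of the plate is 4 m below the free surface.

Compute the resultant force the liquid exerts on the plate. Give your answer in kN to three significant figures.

F ≈ 86.8 kN

γ = 0.917 × 9.81 = 8.99577 kN/m³.
The centroid is at the centre, 0.8 m below the top of the plate, so the centroid depth is h_c = 4 + 0.8 = 4.8 m.
A = π(0.8)² = 2.01062 m².
Resultant F = γ·h_c·A = 8.99577 × 4.8 × 2.01062 = 86.818 kN.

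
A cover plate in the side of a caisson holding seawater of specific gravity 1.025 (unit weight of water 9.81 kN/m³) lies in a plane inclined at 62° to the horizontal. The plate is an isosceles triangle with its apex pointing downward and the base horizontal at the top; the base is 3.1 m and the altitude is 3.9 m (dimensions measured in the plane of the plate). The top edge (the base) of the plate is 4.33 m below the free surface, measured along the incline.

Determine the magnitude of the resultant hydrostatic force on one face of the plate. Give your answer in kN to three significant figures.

γ = 1.025 × 9.81 = 10.05525 kN/m³.
Let θ = 62° be the plate's angle to the horizontal; measure y along the incline from where the plane meets the free surface. Vertical depth h = y·sinθ with sinθ = 0.882948.
With the apex down, the centroid sits h/3 = 3.9/3 = 1.3 m below the base (the top edge), so y_c = 4.33 + 1.3 = 5.63 m and h_c = 5.63 × 0.882948 = 4.971 m.
A = ½ × 3.1 × 3.9 = 6.045 m².
Resultant F = γ·h_c·A = 10.05525 × 4.971 × 6.045 = 302.157 kN.

F ≈ 302 kN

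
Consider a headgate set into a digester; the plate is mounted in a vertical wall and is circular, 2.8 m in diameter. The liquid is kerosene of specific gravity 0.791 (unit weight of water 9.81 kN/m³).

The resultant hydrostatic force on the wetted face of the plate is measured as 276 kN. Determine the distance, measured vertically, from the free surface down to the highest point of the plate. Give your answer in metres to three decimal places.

γ = 0.791 × 9.81 = 7.75971 kN/m³.
A = π(1.4)² = 6.15752 m².
From F = γ·h_c·A, the centroid depth is h_c = 276/(7.75971 × 6.15752) = 5.77641 m.
The centroid is at the centre, 1.4 m below the top of the plate, so the highest point sits at h_top = 5.77641 − 1.4 = 4.37641 m below the surface.

d_top ≈ 4.376 m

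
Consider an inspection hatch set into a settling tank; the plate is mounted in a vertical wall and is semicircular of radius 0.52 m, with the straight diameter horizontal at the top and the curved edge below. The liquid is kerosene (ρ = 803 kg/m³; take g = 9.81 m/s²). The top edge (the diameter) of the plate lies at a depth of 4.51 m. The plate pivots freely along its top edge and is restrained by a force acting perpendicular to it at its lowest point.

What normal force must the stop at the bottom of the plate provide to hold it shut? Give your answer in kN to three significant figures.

P ≈ 6.84 kN

γ = ρg = 803 × 9.81 / 1000 = 7.87743 kN/m³.
The centroid of a semicircle lies 4r/(3π) = 0.220695 m from the diameter, here below the top edge, so the centroid depth is h_c = 4.51 + 0.220695 = 4.73069 m.
A = πr²/2 = π × 0.52²/2 = 0.424743 m².
Resultant F = γ·h_c·A = 7.87743 × 4.73069 × 0.424743 = 15.8283 kN.
I_c = (π/8 − 8/(9π))·r⁴ = 0.109757 × 0.52⁴ = 0.00802501 m⁴.
Centre of pressure: y_p = y_c + I_c/(y_c·A) = 4.73069 + 0.00802501/(4.73069 × 0.424743) = 4.73069 + 0.00399388 = 4.73468 m along the plane.
The resultant acts 0.220695 + 0.00399388 = 0.224689 m (along the plate) below the hinge at the top edge, so the moment about the hinge is M = F × 0.224689 = 15.8283 × 0.224689 = 3.55644 kN·m.
A normal force at the bottom, 0.52 m from the hinge, must supply this moment: P = 3.55644/0.52 = 6.83931 kN.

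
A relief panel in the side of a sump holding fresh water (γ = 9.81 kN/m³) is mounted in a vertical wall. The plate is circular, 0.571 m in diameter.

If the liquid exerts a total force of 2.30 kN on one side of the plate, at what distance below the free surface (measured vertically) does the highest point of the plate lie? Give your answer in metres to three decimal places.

d_top ≈ 0.630 m

γ = 9.81 kN/m³.
A = π(0.2855)² = 0.256072 m².
From F = γ·h_c·A, the centroid depth is h_c = 2.30/(9.81 × 0.256072) = 0.915581 m.
The centroid is at the centre, 0.2855 m below the top of the plate, so the highest point sits at h_top = 0.915581 − 0.2855 = 0.630081 m below the surface.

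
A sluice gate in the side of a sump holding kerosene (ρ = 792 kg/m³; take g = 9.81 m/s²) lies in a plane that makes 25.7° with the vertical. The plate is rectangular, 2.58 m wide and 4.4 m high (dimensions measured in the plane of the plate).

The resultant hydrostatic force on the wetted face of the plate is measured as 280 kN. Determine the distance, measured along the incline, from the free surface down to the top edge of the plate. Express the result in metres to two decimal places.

y_top ≈ 1.32 m

γ = ρg = 792 × 9.81 / 1000 = 7.76952 kN/m³.
A = 2.58 × 4.4 = 11.352 m².
From F = γ·h_c·A, the centroid depth is h_c = 280/(7.76952 × 11.352) = 3.17462 m.
The plate makes 25.7° with the vertical, i.e. θ = 90° − 25.7° = 64.3° to the horizontal. Measuring y along the incline from the free-surface line, vertical depth h = y·sinθ with sinθ = 0.901077.
Along the incline, y_c = h_c/sinθ = 3.17462/0.901077 = 3.52314 m.
The centroid lies 4.4/2 = 2.2 m below the top edge, so the top edge sits at y_top = 3.52314 − 2.2 = 1.32314 m along the incline.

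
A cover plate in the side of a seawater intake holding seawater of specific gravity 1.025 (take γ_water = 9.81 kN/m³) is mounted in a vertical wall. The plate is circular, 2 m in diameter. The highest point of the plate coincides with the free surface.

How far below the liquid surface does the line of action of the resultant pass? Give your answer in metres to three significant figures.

γ = 1.025 × 9.81 = 10.05525 kN/m³.
The centroid is at the centre, 1 m below the top of the plate, so the centroid depth is h_c = 1 m.
A = π(1)² = 3.14159 m².
Resultant F = γ·h_c·A = 10.05525 × 1 × 3.14159 = 31.5895 kN.
I_c = πr⁴/4 = π × 1⁴/4 = 0.785398 m⁴.
Centre of pressure: y_p = y_c + I_c/(y_c·A) = 1 + 0.785398/(1 × 3.14159) = 1 + 0.25 = 1.25 m along the plane.

h_p = 1.25 m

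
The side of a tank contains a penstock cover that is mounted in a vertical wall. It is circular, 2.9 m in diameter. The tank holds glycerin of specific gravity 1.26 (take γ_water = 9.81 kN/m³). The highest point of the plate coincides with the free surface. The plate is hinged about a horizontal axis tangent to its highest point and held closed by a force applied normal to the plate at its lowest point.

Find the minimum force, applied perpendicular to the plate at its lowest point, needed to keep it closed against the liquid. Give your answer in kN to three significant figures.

γ = 1.26 × 9.81 = 12.3606 kN/m³.
The centroid is at the centre, 1.45 m below the top of the plate, so the centroid depth is h_c = 1.45 m.
A = π(1.45)² = 6.6052 m².
Resultant F = γ·h_c·A = 12.3606 × 1.45 × 6.6052 = 118.384 kN.
I_c = πr⁴/4 = π × 1.45⁴/4 = 3.47186 m⁴.
Centre of pressure: y_p = y_c + I_c/(y_c·A) = 1.45 + 3.47186/(1.45 × 6.6052) = 1.45 + 0.3625 = 1.8125 m along the plane.
The resultant acts 1.45 + 0.3625 = 1.8125 m (along the plate) below the hinge at the top edge, so the moment about the hinge is M = F × 1.8125 = 118.384 × 1.8125 = 214.571 kN·m.
A normal force at the bottom, 2.9 m from the hinge, must supply this moment: P = 214.571/2.9 = 73.99 kN.

P ≈ 74.0 kN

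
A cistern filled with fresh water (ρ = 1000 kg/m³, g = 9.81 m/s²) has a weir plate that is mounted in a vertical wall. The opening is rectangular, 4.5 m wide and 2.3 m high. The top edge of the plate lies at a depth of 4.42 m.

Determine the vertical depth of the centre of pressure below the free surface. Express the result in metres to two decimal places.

h_p = 5.65 m

γ = ρg = 1000 × 9.81 = 9810 N/m³ = 9.81 kN/m³.
The centroid lies 2.3/2 = 1.15 m below the top edge, so the centroid depth is h_c = 4.42 + 1.15 = 5.57 m.
A = 4.5 × 2.3 = 10.35 m².
Resultant F = γ·h_c·A = 9.81 × 5.57 × 10.35 = 565.542 kN.
I_c = b·h³/12 = 4.5 × 2.3³/12 = 4.56262 m⁴.
Centre of pressure: y_p = y_c + I_c/(y_c·A) = 5.57 + 4.56262/(5.57 × 10.35) = 5.57 + 0.0791441 = 5.64914 m along the plane.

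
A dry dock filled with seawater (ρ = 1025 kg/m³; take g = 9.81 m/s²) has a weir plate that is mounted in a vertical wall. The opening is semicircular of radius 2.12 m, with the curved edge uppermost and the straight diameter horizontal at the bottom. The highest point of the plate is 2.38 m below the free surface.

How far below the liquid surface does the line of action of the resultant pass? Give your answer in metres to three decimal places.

γ = ρg = 1025 × 9.81 / 1000 = 10.05525 kN/m³.
The centroid lies 4r/(3π) = 0.899756 m above the diameter, so r − 4r/(3π) = 2.12 − 0.899756 = 1.22024 m below the topmost point, so the centroid depth is h_c = 2.38 + 1.22024 = 3.60024 m.
A = πr²/2 = π × 2.12²/2 = 7.05979 m².
Resultant F = γ·h_c·A = 10.05525 × 3.60024 × 7.05979 = 255.574 kN.
I_c = (π/8 − 8/(9π))·r⁴ = 0.109757 × 2.12⁴ = 2.21705 m⁴.
Centre of pressure: y_p = y_c + I_c/(y_c·A) = 3.60024 + 2.21705/(3.60024 × 7.05979) = 3.60024 + 0.0872273 = 3.68747 m along the plane.

h_p = 3.687 m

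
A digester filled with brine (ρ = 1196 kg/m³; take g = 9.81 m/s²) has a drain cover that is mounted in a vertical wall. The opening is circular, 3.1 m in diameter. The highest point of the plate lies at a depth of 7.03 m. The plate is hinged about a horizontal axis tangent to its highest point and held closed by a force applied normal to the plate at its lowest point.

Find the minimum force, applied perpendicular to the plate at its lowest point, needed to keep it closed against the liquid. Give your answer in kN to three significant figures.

γ = ρg = 1196 × 9.81 / 1000 = 11.73276 kN/m³.
The centroid is at the centre, 1.55 m below the top of the plate, so the centroid depth is h_c = 7.03 + 1.55 = 8.58 m.
A = π(1.55)² = 7.54768 m².
Resultant F = γ·h_c·A = 11.73276 × 8.58 × 7.54768 = 759.803 kN.
I_c = πr⁴/4 = π × 1.55⁴/4 = 4.53332 m⁴.
Centre of pressure: y_p = y_c + I_c/(y_c·A) = 8.58 + 4.53332/(8.58 × 7.54768) = 8.58 + 0.0700028 = 8.65 m along the plane.
The resultant acts 1.55 + 0.0700028 = 1.62 m (along the plate) below the hinge at the top edge, so the moment about the hinge is M = F × 1.62 = 759.803 × 1.62 = 1230.88 kN·m.
A normal force at the bottom, 3.1 m from the hinge, must supply this moment: P = 1230.88/3.1 = 397.058 kN.

P ≈ 397 kN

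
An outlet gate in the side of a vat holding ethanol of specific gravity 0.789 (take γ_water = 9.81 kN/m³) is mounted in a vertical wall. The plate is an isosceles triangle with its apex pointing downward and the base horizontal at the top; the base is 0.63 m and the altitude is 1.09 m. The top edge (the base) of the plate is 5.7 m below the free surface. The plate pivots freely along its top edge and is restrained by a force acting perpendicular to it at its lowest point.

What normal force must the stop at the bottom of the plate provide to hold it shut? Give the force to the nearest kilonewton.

γ = 0.789 × 9.81 = 7.74009 kN/m³.
With the apex down, the centroid sits h/3 = 1.09/3 = 0.363333 m below the base (the top edge), so the centroid depth is h_c = 5.7 + 0.363333 = 6.06333 m.
A = ½ × 0.63 × 1.09 = 0.34335 m².
Resultant F = γ·h_c·A = 7.74009 × 6.06333 × 0.34335 = 16.1137 kN.
I_c = b·h³/36 = 0.63 × 1.09³/36 = 0.022663 m⁴.
Centre of pressure: y_p = y_c + I_c/(y_c·A) = 6.06333 + 0.022663/(6.06333 × 0.34335) = 6.06333 + 0.010886 = 6.07422 m along the plane.
The resultant acts 0.363333 + 0.010886 = 0.374219 m (along the plate) below the hinge at the top edge, so the moment about the hinge is M = F × 0.374219 = 16.1137 × 0.374219 = 6.03005 kN·m.
A normal force at the bottom, 1.09 m from the hinge, must supply this moment: P = 6.03005/1.09 = 5.53216 kN.

P ≈ 6 kN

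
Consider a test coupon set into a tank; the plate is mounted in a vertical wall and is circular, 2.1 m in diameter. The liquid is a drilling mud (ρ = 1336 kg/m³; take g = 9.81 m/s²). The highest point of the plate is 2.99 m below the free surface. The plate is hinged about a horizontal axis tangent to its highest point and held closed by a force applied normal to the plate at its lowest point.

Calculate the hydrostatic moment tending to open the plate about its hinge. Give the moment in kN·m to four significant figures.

M ≈ 205.1 kN·m

γ = ρg = 1336 × 9.81 / 1000 = 13.10616 kN/m³.
The centroid is at the centre, 1.05 m below the top of the plate, so the centroid depth is h_c = 2.99 + 1.05 = 4.04 m.
A = π(1.05)² = 3.46361 m².
Resultant F = γ·h_c·A = 13.10616 × 4.04 × 3.46361 = 183.394 kN.
I_c = πr⁴/4 = π × 1.05⁴/4 = 0.954656 m⁴.
Centre of pressure: y_p = y_c + I_c/(y_c·A) = 4.04 + 0.954656/(4.04 × 3.46361) = 4.04 + 0.0682239 = 4.10822 m along the plane.
The resultant acts 1.05 + 0.0682239 = 1.11822 m (along the plate) below the hinge at the top edge, so the moment about the hinge is M = F × 1.11822 = 183.394 × 1.11822 = 205.075 kN·m.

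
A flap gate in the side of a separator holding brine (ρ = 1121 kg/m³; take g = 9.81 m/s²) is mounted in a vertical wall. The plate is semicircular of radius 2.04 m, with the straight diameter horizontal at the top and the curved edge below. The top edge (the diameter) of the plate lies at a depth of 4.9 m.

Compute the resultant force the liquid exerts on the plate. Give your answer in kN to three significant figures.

F ≈ 414 kN

γ = ρg = 1121 × 9.81 / 1000 = 10.99701 kN/m³.
The centroid of a semicircle lies 4r/(3π) = 0.865803 m from the diameter, here below the top edge, so the centroid depth is h_c = 4.9 + 0.865803 = 5.7658 m.
A = πr²/2 = π × 2.04²/2 = 6.53703 m².
Resultant F = γ·h_c·A = 10.99701 × 5.7658 × 6.53703 = 414.491 kN.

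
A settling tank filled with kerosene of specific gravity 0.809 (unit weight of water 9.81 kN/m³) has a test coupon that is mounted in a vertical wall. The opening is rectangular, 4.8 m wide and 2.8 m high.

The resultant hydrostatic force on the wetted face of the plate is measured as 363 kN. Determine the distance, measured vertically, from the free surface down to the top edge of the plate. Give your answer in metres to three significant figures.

γ = 0.809 × 9.81 = 7.93629 kN/m³.
A = 4.8 × 2.8 = 13.44 m².
From F = γ·h_c·A, the centroid depth is h_c = 363/(7.93629 × 13.44) = 3.40322 m.
The centroid lies 2.8/2 = 1.4 m below the top edge, so the top edge sits at h_top = 3.40322 − 1.4 = 2.00322 m below the surface.

d_top ≈ 2.00 m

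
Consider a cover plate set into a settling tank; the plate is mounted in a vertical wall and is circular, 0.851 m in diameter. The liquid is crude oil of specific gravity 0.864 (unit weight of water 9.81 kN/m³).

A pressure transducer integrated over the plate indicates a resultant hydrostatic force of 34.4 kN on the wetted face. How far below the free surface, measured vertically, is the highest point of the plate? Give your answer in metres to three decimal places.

d_top ≈ 6.710 m

γ = 0.864 × 9.81 = 8.47584 kN/m³.
A = π(0.4255)² = 0.568786 m².
From F = γ·h_c·A, the centroid depth is h_c = 34.4/(8.47584 × 0.568786) = 7.13554 m.
The centroid is at the centre, 0.4255 m below the top of the plate, so the highest point sits at h_top = 7.13554 − 0.4255 = 6.71004 m below the surface.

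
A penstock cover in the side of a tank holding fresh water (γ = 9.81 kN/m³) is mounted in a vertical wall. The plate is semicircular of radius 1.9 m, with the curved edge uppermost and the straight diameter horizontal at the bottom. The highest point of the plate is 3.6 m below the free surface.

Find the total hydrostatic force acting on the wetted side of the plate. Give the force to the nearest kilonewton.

F ≈ 261 kN

γ = 9.81 kN/m³.
The centroid lies 4r/(3π) = 0.806385 m above the diameter, so r − 4r/(3π) = 1.9 − 0.806385 = 1.09361 m below the topmost point, so the centroid depth is h_c = 3.6 + 1.09361 = 4.69361 m.
A = πr²/2 = π × 1.9²/2 = 5.67057 m².
Resultant F = γ·h_c·A = 9.81 × 4.69361 × 5.67057 = 261.098 kN.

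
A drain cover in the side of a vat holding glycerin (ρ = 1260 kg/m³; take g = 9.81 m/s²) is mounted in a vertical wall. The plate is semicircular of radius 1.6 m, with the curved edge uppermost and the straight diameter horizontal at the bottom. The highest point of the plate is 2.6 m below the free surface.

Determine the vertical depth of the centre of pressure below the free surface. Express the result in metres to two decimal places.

γ = ρg = 1260 × 9.81 / 1000 = 12.3606 kN/m³.
The centroid lies 4r/(3π) = 0.679061 m above the diameter, so r − 4r/(3π) = 1.6 − 0.679061 = 0.920939 m below the topmost point, so the centroid depth is h_c = 2.6 + 0.920939 = 3.52094 m.
A = πr²/2 = π × 1.6²/2 = 4.02124 m².
Resultant F = γ·h_c·A = 12.3606 × 3.52094 × 4.02124 = 175.008 kN.
I_c = (π/8 − 8/(9π))·r⁴ = 0.109757 × 1.6⁴ = 0.719303 m⁴.
Centre of pressure: y_p = y_c + I_c/(y_c·A) = 3.52094 + 0.719303/(3.52094 × 4.02124) = 3.52094 + 0.0508035 = 3.57174 m along the plane.

h_p = 3.57 m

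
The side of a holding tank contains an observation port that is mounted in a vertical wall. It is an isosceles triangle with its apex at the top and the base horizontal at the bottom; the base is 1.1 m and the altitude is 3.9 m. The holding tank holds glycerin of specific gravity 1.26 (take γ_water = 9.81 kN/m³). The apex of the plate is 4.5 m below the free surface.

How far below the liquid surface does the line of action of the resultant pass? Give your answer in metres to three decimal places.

γ = 1.26 × 9.81 = 12.3606 kN/m³.
With the apex up, the centroid sits 2h/3 = 2 × 3.9/3 = 2.6 m below the apex, so the centroid depth is h_c = 4.5 + 2.6 = 7.1 m.
A = ½ × 1.1 × 3.9 = 2.145 m².
Resultant F = γ·h_c·A = 12.3606 × 7.1 × 2.145 = 188.246 kN.
I_c = b·h³/36 = 1.1 × 3.9³/36 = 1.81252 m⁴.
Centre of pressure: y_p = y_c + I_c/(y_c·A) = 7.1 + 1.81252/(7.1 × 2.145) = 7.1 + 0.119014 = 7.21901 m along the plane.

h_p = 7.219 m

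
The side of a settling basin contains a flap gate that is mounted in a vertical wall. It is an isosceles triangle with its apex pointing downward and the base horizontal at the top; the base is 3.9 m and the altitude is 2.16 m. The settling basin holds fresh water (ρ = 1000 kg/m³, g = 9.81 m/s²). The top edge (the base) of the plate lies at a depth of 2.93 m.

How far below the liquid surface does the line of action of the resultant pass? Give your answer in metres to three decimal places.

h_p = 3.721 m

γ = ρg = 1000 × 9.81 = 9810 N/m³ = 9.81 kN/m³.
With the apex down, the centroid sits h/3 = 2.16/3 = 0.72 m below the base (the top edge), so the centroid depth is h_c = 2.93 + 0.72 = 3.65 m.
A = ½ × 3.9 × 2.16 = 4.212 m².
Resultant F = γ·h_c·A = 9.81 × 3.65 × 4.212 = 150.817 kN.
I_c = b·h³/36 = 3.9 × 2.16³/36 = 1.09175 m⁴.
Centre of pressure: y_p = y_c + I_c/(y_c·A) = 3.65 + 1.09175/(3.65 × 4.212) = 3.65 + 0.0710137 = 3.72101 m along the plane.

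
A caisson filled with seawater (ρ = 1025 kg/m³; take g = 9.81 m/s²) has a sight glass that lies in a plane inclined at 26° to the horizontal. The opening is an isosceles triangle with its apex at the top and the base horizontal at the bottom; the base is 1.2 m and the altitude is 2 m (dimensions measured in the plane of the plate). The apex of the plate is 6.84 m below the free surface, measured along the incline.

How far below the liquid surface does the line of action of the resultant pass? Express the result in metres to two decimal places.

h_p = 3.59 m

γ = ρg = 1025 × 9.81 / 1000 = 10.05525 kN/m³.
Let θ = 26° be the plate's angle to the horizontal; measure y along the incline from where the plane meets the free surface. Vertical depth h = y·sinθ with sinθ = 0.438371.
With the apex up, the centroid sits 2h/3 = 2 × 2/3 = 1.33333 m below the apex, so y_c = 6.84 + 1.33333 = 8.17333 m and h_c = 8.17333 × 0.438371 = 3.58295 m.
A = ½ × 1.2 × 2 = 1.2 m².
Resultant F = γ·h_c·A = 10.05525 × 3.58295 × 1.2 = 43.2329 kN.
I_c = b·h³/36 = 1.2 × 2³/36 = 0.266667 m⁴.
Centre of pressure: y_p = y_c + I_c/(y_c·A) = 8.17333 + 0.266667/(8.17333 × 1.2) = 8.17333 + 0.0271887 = 8.20052 m along the plane.
Vertically, h_p = y_p·sinθ = 8.20052 × 0.438371 = 3.59487 m.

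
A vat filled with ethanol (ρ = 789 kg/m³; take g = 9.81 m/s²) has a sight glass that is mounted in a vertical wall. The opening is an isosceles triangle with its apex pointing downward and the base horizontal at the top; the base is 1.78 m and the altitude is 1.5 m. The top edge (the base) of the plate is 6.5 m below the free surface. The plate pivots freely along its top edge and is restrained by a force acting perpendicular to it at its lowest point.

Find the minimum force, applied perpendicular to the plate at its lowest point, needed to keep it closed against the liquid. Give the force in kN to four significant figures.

γ = ρg = 789 × 9.81 / 1000 = 7.74009 kN/m³.
With the apex down, the centroid sits h/3 = 1.5/3 = 0.5 m below the base (the top edge), so the centroid depth is h_c = 6.5 + 0.5 = 7 m.
A = ½ × 1.78 × 1.5 = 1.335 m².
Resultant F = γ·h_c·A = 7.74009 × 7 × 1.335 = 72.3311 kN.
I_c = b·h³/36 = 1.78 × 1.5³/36 = 0.166875 m⁴.
Centre of pressure: y_p = y_c + I_c/(y_c·A) = 7 + 0.166875/(7 × 1.335) = 7 + 0.0178571 = 7.01786 m along the plane.
The resultant acts 0.5 + 0.0178571 = 0.517857 m (along the plate) below the hinge at the top edge, so the moment about the hinge is M = F × 0.517857 = 72.3311 × 0.517857 = 37.4572 kN·m.
A normal force at the bottom, 1.5 m from the hinge, must supply this moment: P = 37.4572/1.5 = 24.9715 kN.

P ≈ 24.97 kN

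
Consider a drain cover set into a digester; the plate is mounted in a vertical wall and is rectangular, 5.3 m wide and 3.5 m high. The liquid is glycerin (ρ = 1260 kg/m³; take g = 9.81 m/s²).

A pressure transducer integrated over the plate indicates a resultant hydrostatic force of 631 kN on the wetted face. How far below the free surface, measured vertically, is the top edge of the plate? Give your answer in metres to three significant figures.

γ = ρg = 1260 × 9.81 / 1000 = 12.3606 kN/m³.
A = 5.3 × 3.5 = 18.55 m².
From F = γ·h_c·A, the centroid depth is h_c = 631/(12.3606 × 18.55) = 2.75198 m.
The centroid lies 3.5/2 = 1.75 m below the top edge, so the top edge sits at h_top = 2.75198 − 1.75 = 1.00198 m below the surface.

d_top ≈ 1.00 m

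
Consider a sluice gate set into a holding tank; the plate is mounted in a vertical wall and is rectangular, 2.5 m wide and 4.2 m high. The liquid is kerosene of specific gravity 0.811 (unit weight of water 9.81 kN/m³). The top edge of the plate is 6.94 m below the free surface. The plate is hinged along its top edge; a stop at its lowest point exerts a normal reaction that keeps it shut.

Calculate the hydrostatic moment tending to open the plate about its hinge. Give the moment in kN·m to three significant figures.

γ = 0.811 × 9.81 = 7.95591 kN/m³.
The centroid lies 4.2/2 = 2.1 m below the top edge, so the centroid depth is h_c = 6.94 + 2.1 = 9.04 m.
A = 2.5 × 4.2 = 10.5 m².
Resultant F = γ·h_c·A = 7.95591 × 9.04 × 10.5 = 755.175 kN.
I_c = b·h³/12 = 2.5 × 4.2³/12 = 15.435 m⁴.
Centre of pressure: y_p = y_c + I_c/(y_c·A) = 9.04 + 15.435/(9.04 × 10.5) = 9.04 + 0.162611 = 9.20261 m along the plane.
The resultant acts 2.1 + 0.162611 = 2.26261 m (along the plate) below the hinge at the top edge, so the moment about the hinge is M = F × 2.26261 = 755.175 × 2.26261 = 1708.67 kN·m.

M ≈ 1710 kN·m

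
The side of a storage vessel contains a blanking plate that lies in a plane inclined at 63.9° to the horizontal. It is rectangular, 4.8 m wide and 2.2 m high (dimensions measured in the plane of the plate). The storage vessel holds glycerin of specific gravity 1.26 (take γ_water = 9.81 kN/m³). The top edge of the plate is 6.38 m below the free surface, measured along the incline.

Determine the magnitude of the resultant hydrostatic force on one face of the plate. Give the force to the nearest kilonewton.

F ≈ 877 kN

γ = 1.26 × 9.81 = 12.3606 kN/m³.
Let θ = 63.9° be the plate's angle to the horizontal; measure y along the incline from where the plane meets the free surface. Vertical depth h = y·sinθ with sinθ = 0.898028.
The centroid lies 2.2/2 = 1.1 m below the top edge, so y_c = 6.38 + 1.1 = 7.48 m and h_c = 7.48 × 0.898028 = 6.71725 m.
A = 4.8 × 2.2 = 10.56 m².
Resultant F = γ·h_c·A = 12.3606 × 6.71725 × 10.56 = 876.789 kN.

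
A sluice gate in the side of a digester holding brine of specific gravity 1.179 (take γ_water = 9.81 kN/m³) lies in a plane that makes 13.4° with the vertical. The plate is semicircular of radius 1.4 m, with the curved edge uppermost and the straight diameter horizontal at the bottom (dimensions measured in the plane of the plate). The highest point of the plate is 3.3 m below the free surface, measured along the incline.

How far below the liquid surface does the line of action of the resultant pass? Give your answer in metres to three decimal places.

h_p = 4.026 m

γ = 1.179 × 9.81 = 11.56599 kN/m³.
The plate makes 13.4° with the vertical, i.e. θ = 90° − 13.4° = 76.6° to the horizontal. Measuring y along the incline from the free-surface line, vertical depth h = y·sinθ with sinθ = 0.972776.
The centroid lies 4r/(3π) = 0.594178 m above the diameter, so r − 4r/(3π) = 1.4 − 0.594178 = 0.805822 m below the topmost point, so y_c = 3.3 + 0.805822 = 4.10582 m and h_c = 4.10582 × 0.972776 = 3.99404 m.
A = πr²/2 = π × 1.4²/2 = 3.07876 m².
Resultant F = γ·h_c·A = 11.56599 × 3.99404 × 3.07876 = 142.223 kN.
I_c = (π/8 − 8/(9π))·r⁴ = 0.109757 × 1.4⁴ = 0.421642 m⁴.
Centre of pressure: y_p = y_c + I_c/(y_c·A) = 4.10582 + 0.421642/(4.10582 × 3.07876) = 4.10582 + 0.0333556 = 4.13918 m along the plane.
Vertically, h_p = y_p·sinθ = 4.13918 × 0.972776 = 4.02649 m.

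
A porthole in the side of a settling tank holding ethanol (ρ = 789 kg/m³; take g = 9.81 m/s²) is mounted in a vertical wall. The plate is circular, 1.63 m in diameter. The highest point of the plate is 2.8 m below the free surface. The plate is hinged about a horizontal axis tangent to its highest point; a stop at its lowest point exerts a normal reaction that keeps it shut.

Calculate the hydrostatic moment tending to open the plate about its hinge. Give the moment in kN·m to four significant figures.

γ = ρg = 789 × 9.81 / 1000 = 7.74009 kN/m³.
The centroid is at the centre, 0.815 m below the top of the plate, so the centroid depth is h_c = 2.8 + 0.815 = 3.615 m.
A = π(0.815)² = 2.08672 m².
Resultant F = γ·h_c·A = 7.74009 × 3.615 × 2.08672 = 58.3873 kN.
I_c = πr⁴/4 = π × 0.815⁴/4 = 0.346514 m⁴.
Centre of pressure: y_p = y_c + I_c/(y_c·A) = 3.615 + 0.346514/(3.615 × 2.08672) = 3.615 + 0.0459355 = 3.66094 m along the plane.
The resultant acts 0.815 + 0.0459355 = 0.860935 m (along the plate) below the hinge at the top edge, so the moment about the hinge is M = F × 0.860935 = 58.3873 × 0.860935 = 50.2677 kN·m.

M ≈ 50.27 kN·m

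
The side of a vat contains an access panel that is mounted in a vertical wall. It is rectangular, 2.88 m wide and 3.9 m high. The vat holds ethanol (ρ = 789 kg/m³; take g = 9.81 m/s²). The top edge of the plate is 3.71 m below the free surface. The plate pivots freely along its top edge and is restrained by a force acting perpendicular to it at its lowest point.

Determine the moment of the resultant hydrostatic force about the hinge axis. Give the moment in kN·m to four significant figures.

M ≈ 1070 kN·m

γ = ρg = 789 × 9.81 / 1000 = 7.74009 kN/m³.
The centroid lies 3.9/2 = 1.95 m below the top edge, so the centroid depth is h_c = 3.71 + 1.95 = 5.66 m.
A = 2.88 × 3.9 = 11.232 m².
Resultant F = γ·h_c·A = 7.74009 × 5.66 × 11.232 = 492.062 kN.
I_c = b·h³/12 = 2.88 × 3.9³/12 = 14.2366 m⁴.
Centre of pressure: y_p = y_c + I_c/(y_c·A) = 5.66 + 14.2366/(5.66 × 11.232) = 5.66 + 0.223941 = 5.88394 m along the plane.
The resultant acts 1.95 + 0.223941 = 2.17394 m (along the plate) below the hinge at the top edge, so the moment about the hinge is M = F × 2.17394 = 492.062 × 2.17394 = 1069.71 kN·m.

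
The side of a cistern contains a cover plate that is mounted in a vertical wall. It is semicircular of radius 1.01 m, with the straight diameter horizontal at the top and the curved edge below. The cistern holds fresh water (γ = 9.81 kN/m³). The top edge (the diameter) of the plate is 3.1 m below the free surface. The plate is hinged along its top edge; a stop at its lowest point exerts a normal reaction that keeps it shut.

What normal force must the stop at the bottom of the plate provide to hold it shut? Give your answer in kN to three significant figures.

γ = 9.81 kN/m³.
The centroid of a semicircle lies 4r/(3π) = 0.428657 m from the diameter, here below the top edge, so the centroid depth is h_c = 3.1 + 0.428657 = 3.52866 m.
A = πr²/2 = π × 1.01²/2 = 1.60237 m².
Resultant F = γ·h_c·A = 9.81 × 3.52866 × 1.60237 = 55.4679 kN.
I_c = (π/8 − 8/(9π))·r⁴ = 0.109757 × 1.01⁴ = 0.114214 m⁴.
Centre of pressure: y_p = y_c + I_c/(y_c·A) = 3.52866 + 0.114214/(3.52866 × 1.60237) = 3.52866 + 0.0201998 = 3.54886 m along the plane.
The resultant acts 0.428657 + 0.0201998 = 0.448857 m (along the plate) below the hinge at the top edge, so the moment about the hinge is M = F × 0.448857 = 55.4679 × 0.448857 = 24.8972 kN·m.
A normal force at the bottom, 1.01 m from the hinge, must supply this moment: P = 24.8972/1.01 = 24.6507 kN.

P ≈ 24.7 kN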